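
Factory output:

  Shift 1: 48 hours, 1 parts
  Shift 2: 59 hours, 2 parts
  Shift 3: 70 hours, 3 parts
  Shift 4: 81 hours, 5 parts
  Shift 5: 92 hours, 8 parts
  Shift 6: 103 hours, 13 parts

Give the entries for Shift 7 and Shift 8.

Hours goes 48, 59, 70, 81, 92, 103 → 114 → 125 (+11 each step).
Parts goes 1, 2, 3, 5, 8, 13 → 21 → 34 (each term is the sum of the two before it).
Putting the parts together: 114 hours, 21 parts and then 125 hours, 34 parts.

114 hours, 21 parts; 125 hours, 34 parts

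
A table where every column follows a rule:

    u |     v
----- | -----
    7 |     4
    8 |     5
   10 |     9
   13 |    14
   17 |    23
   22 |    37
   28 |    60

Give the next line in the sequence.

35  97

Column u — differences are 1, 2, 3, … (increasing by 1 each time): 7, 8, 10, 13, 17, 22, 28 → 35.
Column v: each term is the sum of the two before it, so 4, 5, 9, 14, 23, 37, 60 → 97.
So the next line is 35  97.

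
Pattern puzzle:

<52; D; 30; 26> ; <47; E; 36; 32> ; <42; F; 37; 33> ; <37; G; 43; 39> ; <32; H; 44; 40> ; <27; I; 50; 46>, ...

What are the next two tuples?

First component: −5 each step, so 52, 47, 42, 37, 32, 27 → 22 → 17.
Letter: letters move forward 1 place in the alphabet, so D, E, F, G, H, I → J → K.
Third component — alternating steps +6, +1, +6, +1, …: 30, 36, 37, 43, 44, 50 → 51 → 57.
Fourth component goes 26, 32, 33, 39, 40, 46 → 47 → 53 (always 4 less than the third component).
Putting the parts together: <22; J; 51; 47> and then <17; K; 57; 53>.

<22; J; 51; 47>, <17; K; 57; 53>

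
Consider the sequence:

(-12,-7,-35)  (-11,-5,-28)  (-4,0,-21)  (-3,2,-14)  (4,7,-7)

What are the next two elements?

First entry: alternating steps +1, +7, +1, +7, …, so -12, -11, -4, -3, 4 → 5 → 12.
Second entry goes -7, -5, 0, 2, 7 → 9 → 14 (alternating steps +2, +5, +2, +5, …).
Third entry goes -35, -28, -21, -14, -7 → 0 → 7 (+7 each step).
Putting the parts together: (5,9,0) and then (12,14,7).

(5,9,0), (12,14,7)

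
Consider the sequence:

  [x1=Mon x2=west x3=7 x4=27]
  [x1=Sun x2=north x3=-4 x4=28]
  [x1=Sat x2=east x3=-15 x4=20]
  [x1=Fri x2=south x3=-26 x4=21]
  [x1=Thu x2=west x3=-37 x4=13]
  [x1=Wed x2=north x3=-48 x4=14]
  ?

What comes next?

[x1=Tue x2=east x3=-59 x4=6]

X1: Mon, Sun, Sat, Fri, Thu, Wed → Tue (runs backward through the weekdays Mon→Sun).
X2 goes west, north, east, south, west, north → east (repeats west → north → east → south).
X3: 7, -4, -15, -26, -37, -48 → -59 (−11 each step).
X4: 27, 28, 20, 21, 13, 14 → 6 (alternating steps +1, −8, +1, −8, …).
So the next term is [x1=Tue x2=east x3=-59 x4=6].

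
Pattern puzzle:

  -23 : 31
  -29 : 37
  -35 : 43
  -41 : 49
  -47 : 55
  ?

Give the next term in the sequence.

For the first value, −6 each step: -23, -29, -35, -41, -47 → -53.
Second value: +6 each step; 31, 37, 43, 49, 55 → 61.
So the next term is -53 : 61.

-53 : 61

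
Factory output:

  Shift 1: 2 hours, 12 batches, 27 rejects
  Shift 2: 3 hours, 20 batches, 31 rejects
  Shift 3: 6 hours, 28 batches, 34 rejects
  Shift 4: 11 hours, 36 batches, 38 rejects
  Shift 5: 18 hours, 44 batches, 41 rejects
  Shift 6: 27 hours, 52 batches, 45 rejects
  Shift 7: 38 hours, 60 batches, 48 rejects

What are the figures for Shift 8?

Hours goes 2, 3, 6, 11, 18, 27, 38 → 51 (differences are 1, 3, 5, … (increasing by 2 each time)).
Batches: +8 each step, so 12, 20, 28, 36, 44, 52, 60 → 68.
Rejects: alternating steps +4, +3, +4, +3, …, so 27, 31, 34, 38, 41, 45, 48 → 52.
Putting it together: 51 hours, 68 batches, 52 rejects.

51 hours, 68 batches, 52 rejects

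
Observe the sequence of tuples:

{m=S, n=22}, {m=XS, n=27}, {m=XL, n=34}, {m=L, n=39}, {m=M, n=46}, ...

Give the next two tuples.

M: runs backward through clothing sizes XS→XL; S, XS, XL, L, M → S → XS.
N goes 22, 27, 34, 39, 46 → 51 → 58 (alternating steps +5, +7, +5, +7, …).
So the next two tuples are {m=S, n=51} and {m=XS, n=58}.

{m=S, n=51}, {m=XS, n=58}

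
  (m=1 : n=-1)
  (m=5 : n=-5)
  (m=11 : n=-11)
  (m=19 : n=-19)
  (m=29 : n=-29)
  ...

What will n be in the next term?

-41

M — differences are 4, 6, 8, … (increasing by 2 each time): 1, 5, 11, 19, 29 → 41.
N: always the negative of the m, so -1, -5, -11, -19, -29 → -41.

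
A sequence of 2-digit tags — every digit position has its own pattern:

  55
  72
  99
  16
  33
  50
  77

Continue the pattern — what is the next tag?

First digit: 5, 7, 9, 1, 3, 5, 7 → 9 (+2 each step, mod 10).
Second digit: −3 each step, mod 10, so 5, 2, 9, 6, 3, 0, 7 → 4.
Putting it together: 94.

94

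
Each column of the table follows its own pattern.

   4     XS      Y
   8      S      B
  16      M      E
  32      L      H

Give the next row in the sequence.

First component — ×2 each step: 4, 8, 16, 32 → 64.
Size goes XS, S, M, L → XL (runs through clothing sizes XS→XL).
Letter: Y, B, E, H → K (letters move forward 3 places in the alphabet, wrapping Z→A).
Putting it together: 64  XL  K.

64  XL  K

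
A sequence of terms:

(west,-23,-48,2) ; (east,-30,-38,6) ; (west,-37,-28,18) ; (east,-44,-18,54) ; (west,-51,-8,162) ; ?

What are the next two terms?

(east,-58,2,486), (west,-65,12,1458)

Direction: west, east, west, east, west → east → west (alternates west ↔ east).
Second coordinate — −7 each step: -23, -30, -37, -44, -51 → -58 → -65.
For the third coordinate, +10 each step: -48, -38, -28, -18, -8 → 2 → 12.
Fourth coordinate — ×3 each step: 2, 6, 18, 54, 162 → 486 → 1458.
Putting the parts together: (east,-58,2,486) and then (west,-65,12,1458).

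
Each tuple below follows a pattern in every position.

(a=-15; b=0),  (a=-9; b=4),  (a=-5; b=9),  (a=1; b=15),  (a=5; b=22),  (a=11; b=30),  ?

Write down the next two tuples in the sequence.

A: -15, -9, -5, 1, 5, 11 → 15 → 21 (alternating steps +6, +4, +6, +4, …).
B: differences are 4, 5, 6, … (increasing by 1 each time), so 0, 4, 9, 15, 22, 30 → 39 → 49.
Putting the parts together: (a=15; b=39) and then (a=21; b=49).

(a=15; b=39), (a=21; b=49)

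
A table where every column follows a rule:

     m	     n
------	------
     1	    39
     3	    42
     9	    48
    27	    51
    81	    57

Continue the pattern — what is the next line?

243  60

Column m — ×3 each step: 1, 3, 9, 27, 81 → 243.
Column n — alternating steps +3, +6, +3, +6, …: 39, 42, 48, 51, 57 → 60.
Combining the parts gives 243  60.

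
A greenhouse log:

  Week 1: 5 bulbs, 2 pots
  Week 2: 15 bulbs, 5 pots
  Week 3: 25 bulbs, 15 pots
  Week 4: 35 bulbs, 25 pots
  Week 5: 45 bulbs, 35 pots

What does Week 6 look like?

55 bulbs, 45 pots

For the bulbs, +10 each step: 5, 15, 25, 35, 45 → 55.
Pots goes 2, 5, 15, 25, 35 → 45 (always the previous value of the bulbs).
So the next row is 55 bulbs, 45 pots.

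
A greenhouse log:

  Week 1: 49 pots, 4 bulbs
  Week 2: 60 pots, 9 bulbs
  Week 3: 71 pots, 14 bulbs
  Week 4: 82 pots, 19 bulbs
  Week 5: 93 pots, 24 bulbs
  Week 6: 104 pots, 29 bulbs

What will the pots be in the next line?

115

Pots goes 49, 60, 71, 82, 93, 104 → 115 (+11 each step).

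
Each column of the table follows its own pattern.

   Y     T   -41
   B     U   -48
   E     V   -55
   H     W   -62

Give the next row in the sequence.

First letter: letters move forward 3 places in the alphabet, wrapping Z→A; Y, B, E, H → K.
Second letter goes T, U, V, W → X (letters move forward 1 place in the alphabet).
Third component: −7 each step, so -41, -48, -55, -62 → -69.
Putting it together: K  X  -69.

K  X  -69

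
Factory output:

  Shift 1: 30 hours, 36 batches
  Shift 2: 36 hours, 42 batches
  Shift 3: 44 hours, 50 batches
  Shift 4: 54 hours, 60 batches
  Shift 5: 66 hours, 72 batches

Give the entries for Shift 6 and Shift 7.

80 hours, 86 batches; 96 hours, 102 batches

Hours: differences are 6, 8, 10, … (increasing by 2 each time), so 30, 36, 44, 54, 66 → 80 → 96.
Batches: always 6 more than the hours; 36, 42, 50, 60, 72 → 86 → 102.
Putting the parts together: 80 hours, 86 batches and then 96 hours, 102 batches.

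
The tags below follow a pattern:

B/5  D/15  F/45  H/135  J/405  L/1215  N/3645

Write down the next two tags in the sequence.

For the letter, letters move forward 2 places in the alphabet: B, D, F, H, J, L, N → P → R.
Second component: ×3 each step; 5, 15, 45, 135, 405, 1215, 3645 → 10935 → 32805.
Putting the parts together: P/10935 and then R/32805.

P/10935 then R/32805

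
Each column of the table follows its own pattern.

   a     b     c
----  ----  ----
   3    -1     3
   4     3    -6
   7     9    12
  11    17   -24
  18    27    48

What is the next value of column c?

-96

Column a: each term is the sum of the two before it, so 3, 4, 7, 11, 18 → 29.
Column b: differences are 4, 6, 8, … (increasing by 2 each time); -1, 3, 9, 17, 27 → 39.
For the column c, ×(-2) each step: 3, -6, 12, -24, 48 → -96.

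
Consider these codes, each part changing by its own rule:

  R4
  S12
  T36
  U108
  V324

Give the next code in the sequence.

Letter: R, S, T, U, V → W (letters move forward 1 place in the alphabet).
Second component goes 4, 12, 36, 108, 324 → 972 (×3 each step).
Putting it together: W972.

W972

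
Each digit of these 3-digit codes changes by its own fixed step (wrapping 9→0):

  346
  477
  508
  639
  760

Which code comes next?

891

For the first digit, +1 each step, mod 10: 3, 4, 5, 6, 7 → 8.
For the second digit, +3 each step, mod 10: 4, 7, 0, 3, 6 → 9.
Third digit goes 6, 7, 8, 9, 0 → 1 (+1 each step, mod 10).
Combining the parts gives 891.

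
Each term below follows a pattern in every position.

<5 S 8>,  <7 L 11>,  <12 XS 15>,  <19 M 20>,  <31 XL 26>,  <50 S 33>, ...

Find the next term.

<81 L 41>

First part: each term is the sum of the two before it; 5, 7, 12, 19, 31, 50 → 81.
Size: repeats S → L → XS → M → XL; S, L, XS, M, XL, S → L.
Third part: 8, 11, 15, 20, 26, 33 → 41 (differences are 3, 4, 5, … (increasing by 1 each time)).
Putting it together: <81 L 41>.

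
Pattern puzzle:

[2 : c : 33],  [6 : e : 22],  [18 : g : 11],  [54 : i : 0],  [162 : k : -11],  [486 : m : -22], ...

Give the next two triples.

[1458 : o : -33], [4374 : q : -44]

First component: ×3 each step; 2, 6, 18, 54, 162, 486 → 1458 → 4374.
Letter: c, e, g, i, k, m → o → q (letters move forward 2 places in the alphabet).
Third component — −11 each step: 33, 22, 11, 0, -11, -22 → -33 → -44.
Putting the parts together: [1458 : o : -33] and then [4374 : q : -44].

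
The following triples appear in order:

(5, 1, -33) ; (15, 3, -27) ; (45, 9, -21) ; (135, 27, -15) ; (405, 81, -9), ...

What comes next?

(1215, 243, -3)

For the first part, ×3 each step: 5, 15, 45, 135, 405 → 1215.
Second part: ×3 each step; 1, 3, 9, 27, 81 → 243.
Third part goes -33, -27, -21, -15, -9 → -3 (+6 each step).
So the next triple is (1215, 243, -3).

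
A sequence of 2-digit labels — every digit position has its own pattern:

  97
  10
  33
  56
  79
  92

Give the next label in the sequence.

First digit — +2 each step, mod 10: 9, 1, 3, 5, 7, 9 → 1.
Second digit goes 7, 0, 3, 6, 9, 2 → 5 (+3 each step, mod 10).
So the next label is 15.

15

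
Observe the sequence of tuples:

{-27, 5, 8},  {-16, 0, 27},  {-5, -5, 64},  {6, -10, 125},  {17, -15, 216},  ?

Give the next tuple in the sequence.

{28, -20, 343}

First coordinate goes -27, -16, -5, 6, 17 → 28 (+11 each step).
For the second coordinate, −5 each step: 5, 0, -5, -10, -15 → -20.
For the third coordinate, perfect cubes: 2³, 3³, 4³, …: 8, 27, 64, 125, 216 → 343.
Putting it together: {28, -20, 343}.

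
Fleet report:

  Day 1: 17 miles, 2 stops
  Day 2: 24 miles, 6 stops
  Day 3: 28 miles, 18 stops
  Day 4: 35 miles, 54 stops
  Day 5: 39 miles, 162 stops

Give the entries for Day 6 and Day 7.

Miles — alternating steps +7, +4, +7, +4, …: 17, 24, 28, 35, 39 → 46 → 50.
Stops: ×3 each step; 2, 6, 18, 54, 162 → 486 → 1458.
Putting the parts together: 46 miles, 486 stops and then 50 miles, 1458 stops.

46 miles, 486 stops; 50 miles, 1458 stops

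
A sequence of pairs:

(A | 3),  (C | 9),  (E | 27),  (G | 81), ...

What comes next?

(I | 243)

Letter: letters move forward 2 places in the alphabet; A, C, E, G → I.
Second value: ×3 each step, so 3, 9, 27, 81 → 243.
So the next pair is (I | 243).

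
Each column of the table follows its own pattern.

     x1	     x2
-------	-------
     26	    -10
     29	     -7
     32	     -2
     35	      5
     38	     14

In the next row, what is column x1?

41

Column x1: 26, 29, 32, 35, 38 → 41 (+3 each step).
Column x2: differences are 3, 5, 7, … (increasing by 2 each time), so -10, -7, -2, 5, 14 → 25.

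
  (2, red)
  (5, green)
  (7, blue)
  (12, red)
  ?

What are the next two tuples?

First slot: each term is the sum of the two before it; 2, 5, 7, 12 → 19 → 31.
Colour — repeats red → green → blue: red, green, blue, red → green → blue.
Putting the parts together: (19, green) and then (31, blue).

(19, green), (31, blue)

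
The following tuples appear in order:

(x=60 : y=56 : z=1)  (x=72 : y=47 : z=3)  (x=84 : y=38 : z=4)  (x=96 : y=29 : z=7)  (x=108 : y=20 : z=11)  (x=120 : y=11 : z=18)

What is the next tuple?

(x=132 : y=2 : z=29)

X: +12 each step; 60, 72, 84, 96, 108, 120 → 132.
For the y, −9 each step: 56, 47, 38, 29, 20, 11 → 2.
Z: each term is the sum of the two before it; 1, 3, 4, 7, 11, 18 → 29.
So the next tuple is (x=132 : y=2 : z=29).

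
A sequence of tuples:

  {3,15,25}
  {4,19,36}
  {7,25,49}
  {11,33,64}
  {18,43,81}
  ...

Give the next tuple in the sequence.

{29,55,100}

First part: each term is the sum of the two before it, so 3, 4, 7, 11, 18 → 29.
Second part — differences are 4, 6, 8, … (increasing by 2 each time): 15, 19, 25, 33, 43 → 55.
Third part goes 25, 36, 49, 64, 81 → 100 (perfect squares: 5², 6², 7², …).
Putting it together: {29,55,100}.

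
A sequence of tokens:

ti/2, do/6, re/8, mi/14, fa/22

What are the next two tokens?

sol/36, la/58

Note: ti, do, re, mi, fa → sol → la (runs through the solfège scale do→ti).
Second component: each term is the sum of the two before it, so 2, 6, 8, 14, 22 → 36 → 58.
So the next two tokens are sol/36 and la/58.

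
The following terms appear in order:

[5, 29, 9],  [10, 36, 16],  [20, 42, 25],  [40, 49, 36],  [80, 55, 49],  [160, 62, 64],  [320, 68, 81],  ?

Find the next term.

[640, 75, 100]

First value: ×2 each step, so 5, 10, 20, 40, 80, 160, 320 → 640.
For the second value, alternating steps +7, +6, +7, +6, …: 29, 36, 42, 49, 55, 62, 68 → 75.
Third value goes 9, 16, 25, 36, 49, 64, 81 → 100 (perfect squares: 3², 4², 5², …).
So the next term is [640, 75, 100].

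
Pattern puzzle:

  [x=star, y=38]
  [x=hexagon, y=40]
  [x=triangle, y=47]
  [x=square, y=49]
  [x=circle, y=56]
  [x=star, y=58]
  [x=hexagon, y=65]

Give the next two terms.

[x=triangle, y=67], [x=square, y=74]

X goes star, hexagon, triangle, square, circle, star, hexagon → triangle → square (repeats star → hexagon → triangle → square → circle).
Y goes 38, 40, 47, 49, 56, 58, 65 → 67 → 74 (alternating steps +2, +7, +2, +7, …).
So the next two terms are [x=triangle, y=67] and [x=square, y=74].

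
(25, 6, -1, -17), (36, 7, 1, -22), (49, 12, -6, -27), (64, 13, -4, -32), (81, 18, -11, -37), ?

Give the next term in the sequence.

(100, 19, -9, -42)

First component: perfect squares: 5², 6², 7², …, so 25, 36, 49, 64, 81 → 100.
Second component goes 6, 7, 12, 13, 18 → 19 (alternating steps +1, +5, +1, +5, …).
Third component — alternating steps +2, −7, +2, −7, …: -1, 1, -6, -4, -11 → -9.
Fourth component: −5 each step; -17, -22, -27, -32, -37 → -42.
So the next term is (100, 19, -9, -42).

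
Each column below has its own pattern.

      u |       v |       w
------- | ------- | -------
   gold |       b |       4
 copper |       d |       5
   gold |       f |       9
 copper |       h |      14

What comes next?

gold  j  23

Column u: gold, copper, gold, copper → gold (alternates gold ↔ copper).
Column v: b, d, f, h → j (letters move forward 2 places in the alphabet).
Column w — each term is the sum of the two before it: 4, 5, 9, 14 → 23.
Putting it together: gold  j  23.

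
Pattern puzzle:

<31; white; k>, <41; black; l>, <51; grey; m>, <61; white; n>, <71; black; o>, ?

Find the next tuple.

First value: 31, 41, 51, 61, 71 → 81 (+10 each step).
For the shade, repeats white → black → grey: white, black, grey, white, black → grey.
Letter — letters move forward 1 place in the alphabet: k, l, m, n, o → p.
Combining the parts gives <81; grey; p>.

<81; grey; p>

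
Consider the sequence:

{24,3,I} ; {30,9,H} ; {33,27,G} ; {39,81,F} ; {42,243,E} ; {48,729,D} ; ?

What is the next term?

For the first part, alternating steps +6, +3, +6, +3, …: 24, 30, 33, 39, 42, 48 → 51.
Second part: ×3 each step; 3, 9, 27, 81, 243, 729 → 2187.
Letter: I, H, G, F, E, D → C (letters move back 1 place in the alphabet).
Combining the parts gives {51,2187,C}.

{51,2187,C}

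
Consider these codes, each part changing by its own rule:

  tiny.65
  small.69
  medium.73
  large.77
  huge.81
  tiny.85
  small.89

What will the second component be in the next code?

93

Second component: +4 each step, so 65, 69, 73, 77, 81, 85, 89 → 93.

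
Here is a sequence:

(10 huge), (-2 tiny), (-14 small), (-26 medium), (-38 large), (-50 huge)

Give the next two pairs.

(-62 tiny), (-74 small)

First component: −12 each step, so 10, -2, -14, -26, -38, -50 → -62 → -74.
Size: repeats huge → tiny → small → medium → large; huge, tiny, small, medium, large, huge → tiny → small.
So the next two pairs are (-62 tiny) and (-74 small).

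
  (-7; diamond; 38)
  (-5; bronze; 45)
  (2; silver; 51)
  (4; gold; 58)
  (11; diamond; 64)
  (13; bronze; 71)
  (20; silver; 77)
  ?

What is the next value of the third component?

84

Third component: 38, 45, 51, 58, 64, 71, 77 → 84 (alternating steps +7, +6, +7, +6, …).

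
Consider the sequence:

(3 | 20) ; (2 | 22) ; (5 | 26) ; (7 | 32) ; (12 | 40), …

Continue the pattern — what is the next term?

First value: 3, 2, 5, 7, 12 → 19 (each term is the sum of the two before it).
For the second value, differences are 2, 4, 6, … (increasing by 2 each time): 20, 22, 26, 32, 40 → 50.
So the next term is (19 | 50).

(19 | 50)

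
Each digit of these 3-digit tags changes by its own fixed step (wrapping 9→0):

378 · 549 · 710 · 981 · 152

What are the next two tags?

First digit: +2 each step, mod 10; 3, 5, 7, 9, 1 → 3 → 5.
For the second digit, −3 each step, mod 10: 7, 4, 1, 8, 5 → 2 → 9.
For the third digit, +1 each step, mod 10: 8, 9, 0, 1, 2 → 3 → 4.
So the next two tags are 323 and 594.

323, 594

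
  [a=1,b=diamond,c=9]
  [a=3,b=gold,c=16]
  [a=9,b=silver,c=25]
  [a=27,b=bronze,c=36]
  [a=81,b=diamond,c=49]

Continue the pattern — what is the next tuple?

[a=243,b=gold,c=64]

A — ×3 each step: 1, 3, 9, 27, 81 → 243.
B — repeats diamond → gold → silver → bronze: diamond, gold, silver, bronze, diamond → gold.
C — perfect squares: 3², 4², 5², …: 9, 16, 25, 36, 49 → 64.
So the next tuple is [a=243,b=gold,c=64].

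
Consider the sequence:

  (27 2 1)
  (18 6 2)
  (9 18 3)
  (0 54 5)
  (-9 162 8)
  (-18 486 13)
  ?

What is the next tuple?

(-27 1458 21)

First coordinate: −9 each step, so 27, 18, 9, 0, -9, -18 → -27.
Second coordinate goes 2, 6, 18, 54, 162, 486 → 1458 (×3 each step).
Third coordinate — each term is the sum of the two before it: 1, 2, 3, 5, 8, 13 → 21.
Combining the parts gives (-27 1458 21).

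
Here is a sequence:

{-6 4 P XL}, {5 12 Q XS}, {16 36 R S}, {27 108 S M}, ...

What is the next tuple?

For the first slot, +11 each step: -6, 5, 16, 27 → 38.
Second slot: 4, 12, 36, 108 → 324 (×3 each step).
For the letter, letters move forward 1 place in the alphabet: P, Q, R, S → T.
Size — runs through clothing sizes XS→XL: XL, XS, S, M → L.
Combining the parts gives {38 324 T L}.

{38 324 T L}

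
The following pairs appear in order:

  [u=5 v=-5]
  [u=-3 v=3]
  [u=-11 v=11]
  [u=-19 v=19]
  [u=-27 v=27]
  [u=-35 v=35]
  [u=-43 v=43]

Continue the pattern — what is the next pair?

[u=-51 v=51]

U: 5, -3, -11, -19, -27, -35, -43 → -51 (−8 each step).
V — always the negative of the u: -5, 3, 11, 19, 27, 35, 43 → 51.
Combining the parts gives [u=-51 v=51].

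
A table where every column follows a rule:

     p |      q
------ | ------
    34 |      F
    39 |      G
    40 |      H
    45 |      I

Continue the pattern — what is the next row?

46  J

Column p — alternating steps +5, +1, +5, +1, …: 34, 39, 40, 45 → 46.
For the column q, letters move forward 1 place in the alphabet: F, G, H, I → J.
Putting it together: 46  J.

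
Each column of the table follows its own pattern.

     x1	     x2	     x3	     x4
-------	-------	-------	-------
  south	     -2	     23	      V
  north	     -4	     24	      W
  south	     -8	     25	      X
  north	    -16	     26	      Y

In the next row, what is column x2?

For the column x2, ×2 each step: -2, -4, -8, -16 → -32.

-32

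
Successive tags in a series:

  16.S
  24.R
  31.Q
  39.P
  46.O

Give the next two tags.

54.N then 61.M

First component: alternating steps +8, +7, +8, +7, …, so 16, 24, 31, 39, 46 → 54 → 61.
Letter: letters move back 1 place in the alphabet; S, R, Q, P, O → N → M.
Putting the parts together: 54.N and then 61.M.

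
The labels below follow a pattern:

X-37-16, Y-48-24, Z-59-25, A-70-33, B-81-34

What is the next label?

Letter: letters move forward 1 place in the alphabet, wrapping Z→A, so X, Y, Z, A, B → C.
Second component — +11 each step: 37, 48, 59, 70, 81 → 92.
Third component: alternating steps +8, +1, +8, +1, …, so 16, 24, 25, 33, 34 → 42.
So the next label is C-92-42.

C-92-42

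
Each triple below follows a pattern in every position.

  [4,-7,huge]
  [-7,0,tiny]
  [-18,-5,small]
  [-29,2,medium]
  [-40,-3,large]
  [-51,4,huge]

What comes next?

First value — −11 each step: 4, -7, -18, -29, -40, -51 → -62.
Second value: alternating steps +7, −5, +7, −5, …, so -7, 0, -5, 2, -3, 4 → -1.
Size: repeats huge → tiny → small → medium → large; huge, tiny, small, medium, large, huge → tiny.
Putting it together: [-62,-1,tiny].

[-62,-1,tiny]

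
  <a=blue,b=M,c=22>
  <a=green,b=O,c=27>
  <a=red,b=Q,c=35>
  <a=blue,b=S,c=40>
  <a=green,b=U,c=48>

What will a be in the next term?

A: blue, green, red, blue, green → red (repeats blue → green → red).

red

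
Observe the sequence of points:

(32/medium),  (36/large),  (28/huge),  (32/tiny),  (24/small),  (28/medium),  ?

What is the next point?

(20/large)

First component: 32, 36, 28, 32, 24, 28 → 20 (alternating steps +4, −8, +4, −8, …).
For the size, repeats medium → large → huge → tiny → small: medium, large, huge, tiny, small, medium → large.
So the next point is (20/large).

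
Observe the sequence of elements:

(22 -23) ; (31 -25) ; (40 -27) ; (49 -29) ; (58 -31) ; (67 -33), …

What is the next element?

First component — +9 each step: 22, 31, 40, 49, 58, 67 → 76.
Second component: -23, -25, -27, -29, -31, -33 → -35 (−2 each step).
So the next element is (76 -35).

(76 -35)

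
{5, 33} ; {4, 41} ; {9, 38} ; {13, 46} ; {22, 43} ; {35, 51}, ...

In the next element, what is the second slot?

48

Second slot — alternating steps +8, −3, +8, −3, …: 33, 41, 38, 46, 43, 51 → 48.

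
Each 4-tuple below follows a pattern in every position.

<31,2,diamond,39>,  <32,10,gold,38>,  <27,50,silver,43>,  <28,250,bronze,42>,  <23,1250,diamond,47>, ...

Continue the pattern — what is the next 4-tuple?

<24,6250,gold,46>

First entry: alternating steps +1, −5, +1, −5, …, so 31, 32, 27, 28, 23 → 24.
Second entry — ×5 each step: 2, 10, 50, 250, 1250 → 6250.
Rank: repeats diamond → gold → silver → bronze, so diamond, gold, silver, bronze, diamond → gold.
Fourth entry goes 39, 38, 43, 42, 47 → 46 (together with the first entry always sums to 70).
Putting it together: <24,6250,gold,46>.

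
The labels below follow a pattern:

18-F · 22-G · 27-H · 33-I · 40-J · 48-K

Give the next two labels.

First component — differences are 4, 5, 6, … (increasing by 1 each time): 18, 22, 27, 33, 40, 48 → 57 → 67.
For the letter, letters move forward 1 place in the alphabet: F, G, H, I, J, K → L → M.
So the next two labels are 57-L and 67-M.

57-L, 67-M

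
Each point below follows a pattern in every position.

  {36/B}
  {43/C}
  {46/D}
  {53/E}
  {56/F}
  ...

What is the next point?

For the first entry, alternating steps +7, +3, +7, +3, …: 36, 43, 46, 53, 56 → 63.
Letter goes B, C, D, E, F → G (letters move forward 1 place in the alphabet).
Putting it together: {63/G}.

{63/G}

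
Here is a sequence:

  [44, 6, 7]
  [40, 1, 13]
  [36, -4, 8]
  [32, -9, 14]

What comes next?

[28, -14, 9]

First slot: −4 each step; 44, 40, 36, 32 → 28.
For the second slot, −5 each step: 6, 1, -4, -9 → -14.
Third slot: 7, 13, 8, 14 → 9 (alternating steps +6, −5, +6, −5, …).
Combining the parts gives [28, -14, 9].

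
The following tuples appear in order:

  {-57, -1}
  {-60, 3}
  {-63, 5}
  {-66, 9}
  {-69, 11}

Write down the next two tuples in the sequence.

{-72, 15}, {-75, 17}

First slot: -57, -60, -63, -66, -69 → -72 → -75 (−3 each step).
Second slot: -1, 3, 5, 9, 11 → 15 → 17 (alternating steps +4, +2, +4, +2, …).
So the next two tuples are {-72, 15} and {-75, 17}.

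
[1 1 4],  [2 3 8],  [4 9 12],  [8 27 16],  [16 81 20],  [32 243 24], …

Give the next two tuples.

[64 729 28], [128 2187 32]

For the first part, ×2 each step: 1, 2, 4, 8, 16, 32 → 64 → 128.
Second part: ×3 each step, so 1, 3, 9, 27, 81, 243 → 729 → 2187.
For the third part, +4 each step: 4, 8, 12, 16, 20, 24 → 28 → 32.
So the next two tuples are [64 729 28] and [128 2187 32].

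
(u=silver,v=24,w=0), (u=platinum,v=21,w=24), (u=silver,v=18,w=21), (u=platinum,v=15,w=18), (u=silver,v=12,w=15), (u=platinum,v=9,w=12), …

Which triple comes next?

(u=silver,v=6,w=9)

U goes silver, platinum, silver, platinum, silver, platinum → silver (alternates silver ↔ platinum).
V: −3 each step; 24, 21, 18, 15, 12, 9 → 6.
W: 0, 24, 21, 18, 15, 12 → 9 (always the previous value of the v).
Putting it together: (u=silver,v=6,w=9).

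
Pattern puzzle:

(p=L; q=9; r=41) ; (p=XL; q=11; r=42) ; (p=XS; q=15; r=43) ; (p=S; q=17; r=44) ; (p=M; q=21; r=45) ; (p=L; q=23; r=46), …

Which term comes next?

(p=XL; q=27; r=47)

P goes L, XL, XS, S, M, L → XL (repeats L → XL → XS → S → M).
Q: 9, 11, 15, 17, 21, 23 → 27 (alternating steps +2, +4, +2, +4, …).
For the r, +1 each step: 41, 42, 43, 44, 45, 46 → 47.
So the next term is (p=XL; q=27; r=47).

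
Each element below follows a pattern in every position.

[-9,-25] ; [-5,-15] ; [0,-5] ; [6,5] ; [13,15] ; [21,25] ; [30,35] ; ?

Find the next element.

[40,45]

First part: -9, -5, 0, 6, 13, 21, 30 → 40 (differences are 4, 5, 6, … (increasing by 1 each time)).
Second part — +10 each step: -25, -15, -5, 5, 15, 25, 35 → 45.
Putting it together: [40,45].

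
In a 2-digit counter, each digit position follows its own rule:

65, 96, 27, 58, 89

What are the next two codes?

First digit: +3 each step, mod 10, so 6, 9, 2, 5, 8 → 1 → 4.
For the second digit, +1 each step, mod 10: 5, 6, 7, 8, 9 → 0 → 1.
So the next two codes are 10 and 41.

10 then 41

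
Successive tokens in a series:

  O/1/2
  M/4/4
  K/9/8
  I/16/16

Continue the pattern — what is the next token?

G/25/32

Letter: letters move back 2 places in the alphabet, so O, M, K, I → G.
For the second component, perfect squares: 1², 2², 3², …: 1, 4, 9, 16 → 25.
Third component: 2, 4, 8, 16 → 32 (×2 each step).
So the next token is G/25/32.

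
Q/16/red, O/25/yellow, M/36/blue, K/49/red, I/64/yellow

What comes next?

G/81/blue

Letter: letters move back 2 places in the alphabet, so Q, O, M, K, I → G.
Second component: perfect squares: 4², 5², 6², …; 16, 25, 36, 49, 64 → 81.
Colour: repeats red → yellow → blue, so red, yellow, blue, red, yellow → blue.
Combining the parts gives G/81/blue.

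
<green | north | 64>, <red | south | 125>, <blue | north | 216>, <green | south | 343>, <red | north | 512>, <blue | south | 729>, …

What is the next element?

Colour goes green, red, blue, green, red, blue → green (repeats green → red → blue).
Direction: alternates north ↔ south; north, south, north, south, north, south → north.
Third coordinate goes 64, 125, 216, 343, 512, 729 → 1000 (perfect cubes: 4³, 5³, 6³, …).
Putting it together: <green | north | 1000>.

<green | north | 1000>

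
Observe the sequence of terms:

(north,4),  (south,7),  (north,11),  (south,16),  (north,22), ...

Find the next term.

For the direction, alternates north ↔ south: north, south, north, south, north → south.
Second value — differences are 3, 4, 5, … (increasing by 1 each time): 4, 7, 11, 16, 22 → 29.
So the next term is (south,29).

(south,29)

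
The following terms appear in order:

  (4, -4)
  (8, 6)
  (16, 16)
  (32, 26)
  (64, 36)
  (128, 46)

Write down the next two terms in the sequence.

(256, 56), (512, 66)

For the first slot, ×2 each step: 4, 8, 16, 32, 64, 128 → 256 → 512.
Second slot — +10 each step: -4, 6, 16, 26, 36, 46 → 56 → 66.
So the next two terms are (256, 56) and (512, 66).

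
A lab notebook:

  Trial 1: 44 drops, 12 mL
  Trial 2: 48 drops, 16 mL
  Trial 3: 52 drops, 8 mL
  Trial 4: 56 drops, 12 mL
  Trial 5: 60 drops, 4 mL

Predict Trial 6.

Drops — +4 each step: 44, 48, 52, 56, 60 → 64.
ML — alternating steps +4, −8, +4, −8, …: 12, 16, 8, 12, 4 → 8.
Putting it together: 64 drops, 8 mL.

64 drops, 8 mL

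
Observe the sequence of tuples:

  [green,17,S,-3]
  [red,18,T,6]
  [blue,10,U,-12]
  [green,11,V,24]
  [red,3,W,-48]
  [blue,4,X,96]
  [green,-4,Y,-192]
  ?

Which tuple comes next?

[red,-3,Z,384]

Colour: green, red, blue, green, red, blue, green → red (repeats green → red → blue).
Second coordinate: alternating steps +1, −8, +1, −8, …, so 17, 18, 10, 11, 3, 4, -4 → -3.
Letter: letters move forward 1 place in the alphabet, so S, T, U, V, W, X, Y → Z.
Fourth coordinate — ×(-2) each step: -3, 6, -12, 24, -48, 96, -192 → 384.
Combining the parts gives [red,-3,Z,384].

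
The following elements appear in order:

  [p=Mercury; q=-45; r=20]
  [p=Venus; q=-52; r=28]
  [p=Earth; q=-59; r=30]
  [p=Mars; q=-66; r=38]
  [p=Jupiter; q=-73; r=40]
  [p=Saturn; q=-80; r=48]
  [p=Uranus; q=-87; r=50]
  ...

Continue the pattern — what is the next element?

[p=Neptune; q=-94; r=58]

P: Mercury, Venus, Earth, Mars, Jupiter, Saturn, Uranus → Neptune (runs through the planets Mercury→Neptune).
For the q, −7 each step: -45, -52, -59, -66, -73, -80, -87 → -94.
For the r, alternating steps +8, +2, +8, +2, …: 20, 28, 30, 38, 40, 48, 50 → 58.
Putting it together: [p=Neptune; q=-94; r=58].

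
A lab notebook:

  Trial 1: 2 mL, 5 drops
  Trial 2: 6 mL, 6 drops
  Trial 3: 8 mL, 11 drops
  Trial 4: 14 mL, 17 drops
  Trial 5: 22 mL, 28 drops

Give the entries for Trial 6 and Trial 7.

36 mL, 45 drops; 58 mL, 73 drops

ML: each term is the sum of the two before it, so 2, 6, 8, 14, 22 → 36 → 58.
Drops: each term is the sum of the two before it, so 5, 6, 11, 17, 28 → 45 → 73.
So the next two records are 36 mL, 45 drops and 58 mL, 73 drops.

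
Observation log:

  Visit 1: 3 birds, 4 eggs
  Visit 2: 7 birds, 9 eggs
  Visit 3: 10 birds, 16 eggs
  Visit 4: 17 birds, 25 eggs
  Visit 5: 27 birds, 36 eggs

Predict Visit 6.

44 birds, 49 eggs

Birds goes 3, 7, 10, 17, 27 → 44 (each term is the sum of the two before it).
Eggs: perfect squares: 2², 3², 4², …, so 4, 9, 16, 25, 36 → 49.
Putting it together: 44 birds, 49 eggs.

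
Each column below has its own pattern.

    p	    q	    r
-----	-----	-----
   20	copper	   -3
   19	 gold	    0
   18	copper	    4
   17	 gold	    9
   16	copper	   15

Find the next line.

15  gold  22

Column p: −1 each step, so 20, 19, 18, 17, 16 → 15.
Column q — alternates copper ↔ gold: copper, gold, copper, gold, copper → gold.
Column r: differences are 3, 4, 5, … (increasing by 1 each time), so -3, 0, 4, 9, 15 → 22.
Combining the parts gives 15  gold  22.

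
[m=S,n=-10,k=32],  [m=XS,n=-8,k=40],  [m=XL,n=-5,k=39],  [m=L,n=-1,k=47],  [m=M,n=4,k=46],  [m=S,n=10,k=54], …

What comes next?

For the m, repeats S → XS → XL → L → M: S, XS, XL, L, M, S → XS.
For the n, differences are 2, 3, 4, … (increasing by 1 each time): -10, -8, -5, -1, 4, 10 → 17.
K goes 32, 40, 39, 47, 46, 54 → 53 (alternating steps +8, −1, +8, −1, …).
Combining the parts gives [m=XS,n=17,k=53].

[m=XS,n=17,k=53]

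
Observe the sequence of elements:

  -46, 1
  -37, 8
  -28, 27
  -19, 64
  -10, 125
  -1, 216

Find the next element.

8, 343

First component goes -46, -37, -28, -19, -10, -1 → 8 (+9 each step).
Second component: 1, 8, 27, 64, 125, 216 → 343 (perfect cubes: 1³, 2³, 3³, …).
Combining the parts gives 8, 343.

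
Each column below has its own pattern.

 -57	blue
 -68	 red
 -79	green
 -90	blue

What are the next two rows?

First component: -57, -68, -79, -90 → -101 → -112 (−11 each step).
Colour: repeats blue → red → green; blue, red, green, blue → red → green.
So the next two rows are -101  red and -112  green.

-101  red; -112  green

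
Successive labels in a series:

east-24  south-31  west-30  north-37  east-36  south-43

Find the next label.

Direction goes east, south, west, north, east, south → west (repeats east → south → west → north).
For the second component, alternating steps +7, −1, +7, −1, …: 24, 31, 30, 37, 36, 43 → 42.
Putting it together: west-42.

west-42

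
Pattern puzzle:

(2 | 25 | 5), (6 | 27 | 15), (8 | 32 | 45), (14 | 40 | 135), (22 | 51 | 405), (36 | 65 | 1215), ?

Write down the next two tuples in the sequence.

(58 | 82 | 3645), (94 | 102 | 10935)

First coordinate goes 2, 6, 8, 14, 22, 36 → 58 → 94 (each term is the sum of the two before it).
For the second coordinate, differences are 2, 5, 8, … (increasing by 3 each time): 25, 27, 32, 40, 51, 65 → 82 → 102.
Third coordinate — ×3 each step: 5, 15, 45, 135, 405, 1215 → 3645 → 10935.
Putting the parts together: (58 | 82 | 3645) and then (94 | 102 | 10935).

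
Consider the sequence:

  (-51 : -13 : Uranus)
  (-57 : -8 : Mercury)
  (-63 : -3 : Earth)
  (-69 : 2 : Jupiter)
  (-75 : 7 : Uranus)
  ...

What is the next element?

For the first part, −6 each step: -51, -57, -63, -69, -75 → -81.
Second part: -13, -8, -3, 2, 7 → 12 (+5 each step).
Planet: repeats Uranus → Mercury → Earth → Jupiter, so Uranus, Mercury, Earth, Jupiter, Uranus → Mercury.
Putting it together: (-81 : 12 : Mercury).

(-81 : 12 : Mercury)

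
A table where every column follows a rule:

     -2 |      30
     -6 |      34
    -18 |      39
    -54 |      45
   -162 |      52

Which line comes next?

First component goes -2, -6, -18, -54, -162 → -486 (×3 each step).
Second component goes 30, 34, 39, 45, 52 → 60 (differences are 4, 5, 6, … (increasing by 1 each time)).
So the next line is -486  60.

-486  60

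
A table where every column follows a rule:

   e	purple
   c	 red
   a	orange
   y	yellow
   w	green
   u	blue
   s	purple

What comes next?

Letter: letters move back 2 places in the alphabet, wrapping A→Z; e, c, a, y, w, u, s → q.
Colour: purple, red, orange, yellow, green, blue, purple → red (repeats purple → red → orange → yellow → green → blue).
So the next row is q  red.

q  red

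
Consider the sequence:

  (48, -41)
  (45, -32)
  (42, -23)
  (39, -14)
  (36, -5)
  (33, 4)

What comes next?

First slot: −3 each step, so 48, 45, 42, 39, 36, 33 → 30.
For the second slot, +9 each step: -41, -32, -23, -14, -5, 4 → 13.
Combining the parts gives (30, 13).

(30, 13)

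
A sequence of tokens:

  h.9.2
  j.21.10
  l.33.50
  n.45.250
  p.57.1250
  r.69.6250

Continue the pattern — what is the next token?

t.81.31250

Letter goes h, j, l, n, p, r → t (letters move forward 2 places in the alphabet).
Second component: +12 each step; 9, 21, 33, 45, 57, 69 → 81.
Third component: ×5 each step; 2, 10, 50, 250, 1250, 6250 → 31250.
Combining the parts gives t.81.31250.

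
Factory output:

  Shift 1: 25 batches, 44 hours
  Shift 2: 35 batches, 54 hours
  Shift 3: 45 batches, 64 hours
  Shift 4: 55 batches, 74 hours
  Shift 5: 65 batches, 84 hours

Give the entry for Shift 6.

Batches: +10 each step; 25, 35, 45, 55, 65 → 75.
Hours: +10 each step; 44, 54, 64, 74, 84 → 94.
So the next line is 75 batches, 94 hours.

75 batches, 94 hours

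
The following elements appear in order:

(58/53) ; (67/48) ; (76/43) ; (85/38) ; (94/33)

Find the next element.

(103/28)

First coordinate goes 58, 67, 76, 85, 94 → 103 (+9 each step).
Second coordinate — −5 each step: 53, 48, 43, 38, 33 → 28.
Putting it together: (103/28).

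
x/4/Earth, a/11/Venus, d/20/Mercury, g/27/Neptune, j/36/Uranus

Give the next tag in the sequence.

Letter: x, a, d, g, j → m (letters move forward 3 places in the alphabet, wrapping Z→A).
Second component: alternating steps +7, +9, +7, +9, …; 4, 11, 20, 27, 36 → 43.
For the planet, runs backward through the planets Mercury→Neptune: Earth, Venus, Mercury, Neptune, Uranus → Saturn.
Combining the parts gives m/43/Saturn.

m/43/Saturn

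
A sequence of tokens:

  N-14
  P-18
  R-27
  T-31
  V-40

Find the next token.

X-44

Letter: letters move forward 2 places in the alphabet; N, P, R, T, V → X.
Second component: alternating steps +4, +9, +4, +9, …, so 14, 18, 27, 31, 40 → 44.
Putting it together: X-44.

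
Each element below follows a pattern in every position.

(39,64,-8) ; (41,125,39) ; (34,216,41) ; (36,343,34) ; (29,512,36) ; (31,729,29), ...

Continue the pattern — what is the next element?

First component — alternating steps +2, −7, +2, −7, …: 39, 41, 34, 36, 29, 31 → 24.
Second component: perfect cubes: 4³, 5³, 6³, …, so 64, 125, 216, 343, 512, 729 → 1000.
For the third component, always the previous value of the first component: -8, 39, 41, 34, 36, 29 → 31.
Combining the parts gives (24,1000,31).

(24,1000,31)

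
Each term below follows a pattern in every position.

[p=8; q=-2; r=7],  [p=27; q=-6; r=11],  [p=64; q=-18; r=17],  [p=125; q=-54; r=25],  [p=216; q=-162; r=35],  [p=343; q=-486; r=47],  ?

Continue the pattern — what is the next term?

[p=512; q=-1458; r=61]

P: perfect cubes: 2³, 3³, 4³, …; 8, 27, 64, 125, 216, 343 → 512.
Q: ×3 each step, so -2, -6, -18, -54, -162, -486 → -1458.
R: 7, 11, 17, 25, 35, 47 → 61 (differences are 4, 6, 8, … (increasing by 2 each time)).
Combining the parts gives [p=512; q=-1458; r=61].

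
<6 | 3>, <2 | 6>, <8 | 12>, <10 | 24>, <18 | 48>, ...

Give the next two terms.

<28 | 96>, <46 | 192>

First component: each term is the sum of the two before it, so 6, 2, 8, 10, 18 → 28 → 46.
Second component — ×2 each step: 3, 6, 12, 24, 48 → 96 → 192.
Putting the parts together: <28 | 96> and then <46 | 192>.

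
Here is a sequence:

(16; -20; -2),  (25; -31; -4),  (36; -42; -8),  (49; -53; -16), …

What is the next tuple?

(64; -64; -32)

First component: perfect squares: 4², 5², 6², …; 16, 25, 36, 49 → 64.
For the second component, −11 each step: -20, -31, -42, -53 → -64.
Third component: -2, -4, -8, -16 → -32 (×2 each step).
Putting it together: (64; -64; -32).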